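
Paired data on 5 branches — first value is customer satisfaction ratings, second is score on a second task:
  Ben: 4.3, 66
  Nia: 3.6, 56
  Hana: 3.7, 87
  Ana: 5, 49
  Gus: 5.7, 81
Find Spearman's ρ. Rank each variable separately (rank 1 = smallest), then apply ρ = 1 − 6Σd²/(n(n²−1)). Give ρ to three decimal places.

Ranks of variable 1: 3, 1, 2, 4, 5
Ranks of variable 2: 3, 2, 5, 1, 4
d = r₁ − r₂: 0, -1, -3, 3, 1
d²: 0, 1, 9, 9, 1; Σd² = 20
ρ = 1 − 6·20/(5·24) = 1 − 120/120 = 0.000

0.000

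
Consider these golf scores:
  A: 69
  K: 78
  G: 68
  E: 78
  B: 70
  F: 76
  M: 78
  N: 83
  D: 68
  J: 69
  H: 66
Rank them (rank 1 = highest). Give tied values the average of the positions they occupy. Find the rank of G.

Sorted (descending): 83, 78, 78, 78, 76, 70, 69, 69, 68, 68, 66
The 3 values of 78 occupy positions 2–4 → average rank 3.
The 2 values of 69 occupy positions 7–8 → average rank (7+8)/2 = 7.5.
The 2 values of 68 occupy positions 9–10 → average rank (9+10)/2 = 9.5.
G has value 68 → rank 9.5.

9.5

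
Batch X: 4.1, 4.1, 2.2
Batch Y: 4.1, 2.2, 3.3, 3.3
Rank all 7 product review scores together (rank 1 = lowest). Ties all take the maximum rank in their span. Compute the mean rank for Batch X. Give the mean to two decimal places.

5.33

Sorted (ascending): 2.2, 2.2, 3.3, 3.3, 4.1, 4.1, 4.1
The 2 values of 2.2 occupy positions 1–2 → each gets rank 2.
The 2 values of 3.3 occupy positions 3–4 → each gets rank 4.
The 3 values of 4.1 occupy positions 5–7 → each gets rank 7.
Batch X values → pooled ranks: 4.1→7, 4.1→7, 2.2→2
Mean rank = (7 + 7 + 2) / 3 = 5.33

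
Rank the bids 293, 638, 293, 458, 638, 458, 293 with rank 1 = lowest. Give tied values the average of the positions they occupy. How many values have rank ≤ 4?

Sorted (ascending): 293, 293, 293, 458, 458, 638, 638
The 3 values of 293 occupy positions 1–3 → average rank 2.
The 2 values of 458 occupy positions 4–5 → average rank (4+5)/2 = 4.5.
The 2 values of 638 occupy positions 6–7 → average rank (6+7)/2 = 6.5.
Ranks ≤ 4: {2, 2, 2} → 3 values.

3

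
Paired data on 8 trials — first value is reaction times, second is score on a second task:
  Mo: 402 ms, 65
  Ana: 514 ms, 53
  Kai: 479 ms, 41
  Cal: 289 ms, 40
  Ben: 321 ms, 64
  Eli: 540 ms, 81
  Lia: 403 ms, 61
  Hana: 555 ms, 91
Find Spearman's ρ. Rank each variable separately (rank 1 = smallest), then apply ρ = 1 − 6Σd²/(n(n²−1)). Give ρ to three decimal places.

Ranks of variable 1: 3, 6, 5, 1, 2, 7, 4, 8
Ranks of variable 2: 6, 3, 2, 1, 5, 7, 4, 8
d = r₁ − r₂: -3, 3, 3, 0, -3, 0, 0, 0
d²: 9, 9, 9, 0, 9, 0, 0, 0; Σd² = 36
ρ = 1 − 6·36/(8·63) = 1 − 216/504 = 0.571

0.571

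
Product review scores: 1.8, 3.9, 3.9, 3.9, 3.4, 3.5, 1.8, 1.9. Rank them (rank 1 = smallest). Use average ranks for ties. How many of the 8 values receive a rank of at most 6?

5

Sorted (ascending): 1.8, 1.8, 1.9, 3.4, 3.5, 3.9, 3.9, 3.9
The 2 values of 1.8 occupy positions 1–2 → average rank (1+2)/2 = 1.5.
The 3 values of 3.9 occupy positions 6–8 → average rank 7.
Ranks ≤ 6: {1.5, 1.5, 3, 4, 5} → 5 values.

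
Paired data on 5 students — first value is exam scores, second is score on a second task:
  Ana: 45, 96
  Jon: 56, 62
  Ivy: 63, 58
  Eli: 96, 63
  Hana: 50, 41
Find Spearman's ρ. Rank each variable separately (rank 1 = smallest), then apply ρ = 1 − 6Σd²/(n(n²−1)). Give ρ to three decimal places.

Ranks of variable 1: 1, 3, 4, 5, 2
Ranks of variable 2: 5, 3, 2, 4, 1
d = r₁ − r₂: -4, 0, 2, 1, 1
d²: 16, 0, 4, 1, 1; Σd² = 22
ρ = 1 − 6·22/(5·24) = 1 − 132/120 = -0.100

-0.100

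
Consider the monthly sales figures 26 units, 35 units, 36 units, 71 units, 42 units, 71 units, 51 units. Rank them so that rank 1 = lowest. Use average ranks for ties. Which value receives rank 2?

Sorted (ascending): 26, 35, 36, 42, 51, 71, 71
The 2 values of 71 occupy positions 6–7 → average rank (6+7)/2 = 6.5.
Rank 2 → value 35.

35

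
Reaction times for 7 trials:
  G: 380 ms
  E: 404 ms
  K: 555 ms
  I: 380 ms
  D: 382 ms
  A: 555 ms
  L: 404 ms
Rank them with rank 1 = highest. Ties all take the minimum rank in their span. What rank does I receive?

6

Sorted (descending): 555, 555, 404, 404, 382, 380, 380
The 2 values of 555 occupy positions 1–2 → each gets rank 1.
The 2 values of 404 occupy positions 3–4 → each gets rank 3.
The 2 values of 380 occupy positions 6–7 → each gets rank 6.
I has value 380 ms → rank 6.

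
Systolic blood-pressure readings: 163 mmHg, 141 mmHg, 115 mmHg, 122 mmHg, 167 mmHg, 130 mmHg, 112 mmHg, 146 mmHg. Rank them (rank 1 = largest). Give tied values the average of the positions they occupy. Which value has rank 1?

Sorted (descending): 167, 163, 146, 141, 130, 122, 115, 112
No ties — each value takes its position as its rank.
Rank 1 → value 167.

167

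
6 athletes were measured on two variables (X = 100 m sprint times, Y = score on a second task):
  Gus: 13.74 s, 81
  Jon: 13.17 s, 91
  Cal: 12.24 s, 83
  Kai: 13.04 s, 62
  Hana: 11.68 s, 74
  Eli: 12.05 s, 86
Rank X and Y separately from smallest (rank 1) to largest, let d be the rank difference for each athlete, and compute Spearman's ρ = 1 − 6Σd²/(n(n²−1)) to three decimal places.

0.143

Ranks of variable 1: 6, 5, 3, 4, 1, 2
Ranks of variable 2: 3, 6, 4, 1, 2, 5
d = r₁ − r₂: 3, -1, -1, 3, -1, -3
d²: 9, 1, 1, 9, 1, 9; Σd² = 30
ρ = 1 − 6·30/(6·35) = 1 − 180/210 = 0.143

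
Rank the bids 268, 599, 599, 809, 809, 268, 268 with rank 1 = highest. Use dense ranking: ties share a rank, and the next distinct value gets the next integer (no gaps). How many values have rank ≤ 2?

Sorted (descending): 809, 809, 599, 599, 268, 268, 268
The 2 values of 809 share dense rank 1.
The 2 values of 599 share dense rank 2.
The 3 values of 268 share dense rank 3.
Ranks ≤ 2: {1, 1, 2, 2} → 4 values.

4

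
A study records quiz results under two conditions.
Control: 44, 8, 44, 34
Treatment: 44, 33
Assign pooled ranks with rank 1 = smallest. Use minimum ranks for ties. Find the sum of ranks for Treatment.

6

Sorted (ascending): 8, 33, 34, 44, 44, 44
The 3 values of 44 occupy positions 4–6 → each gets rank 4.
Treatment values → pooled ranks: 44→4, 33→2
Rank sum = 4 + 2 = 6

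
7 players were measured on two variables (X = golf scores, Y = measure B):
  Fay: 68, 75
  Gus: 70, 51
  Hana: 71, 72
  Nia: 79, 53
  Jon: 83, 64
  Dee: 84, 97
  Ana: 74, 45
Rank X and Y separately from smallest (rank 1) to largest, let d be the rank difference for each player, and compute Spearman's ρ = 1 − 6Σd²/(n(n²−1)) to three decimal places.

0.179

Ranks of variable 1: 1, 2, 3, 5, 6, 7, 4
Ranks of variable 2: 6, 2, 5, 3, 4, 7, 1
d = r₁ − r₂: -5, 0, -2, 2, 2, 0, 3
d²: 25, 0, 4, 4, 4, 0, 9; Σd² = 46
ρ = 1 − 6·46/(7·48) = 1 − 276/336 = 0.179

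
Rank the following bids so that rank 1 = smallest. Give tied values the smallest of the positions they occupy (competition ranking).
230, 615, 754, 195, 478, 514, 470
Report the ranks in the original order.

2, 6, 7, 1, 4, 5, 3

Sorted (ascending): 195, 230, 470, 478, 514, 615, 754
No ties — each value takes its position as its rank.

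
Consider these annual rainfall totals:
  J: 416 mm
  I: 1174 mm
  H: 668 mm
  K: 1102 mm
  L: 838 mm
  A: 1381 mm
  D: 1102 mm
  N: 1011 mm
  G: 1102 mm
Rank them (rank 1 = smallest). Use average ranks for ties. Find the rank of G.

Sorted (ascending): 416, 668, 838, 1011, 1102, 1102, 1102, 1174, 1381
The 3 values of 1102 occupy positions 5–7 → average rank 6.
G has value 1102 mm → rank 6.

6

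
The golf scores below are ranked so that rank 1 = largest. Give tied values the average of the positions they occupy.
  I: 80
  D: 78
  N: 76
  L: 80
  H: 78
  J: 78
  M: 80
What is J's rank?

5

Sorted (descending): 80, 80, 80, 78, 78, 78, 76
The 3 values of 80 occupy positions 1–3 → average rank 2.
The 3 values of 78 occupy positions 4–6 → average rank 5.
J has value 78 → rank 5.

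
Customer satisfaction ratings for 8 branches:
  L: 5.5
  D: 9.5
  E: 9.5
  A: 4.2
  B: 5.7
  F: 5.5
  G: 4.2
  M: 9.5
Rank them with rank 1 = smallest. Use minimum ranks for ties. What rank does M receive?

6

Sorted (ascending): 4.2, 4.2, 5.5, 5.5, 5.7, 9.5, 9.5, 9.5
The 2 values of 4.2 occupy positions 1–2 → each gets rank 1.
The 2 values of 5.5 occupy positions 3–4 → each gets rank 3.
The 3 values of 9.5 occupy positions 6–8 → each gets rank 6.
M has value 9.5 → rank 6.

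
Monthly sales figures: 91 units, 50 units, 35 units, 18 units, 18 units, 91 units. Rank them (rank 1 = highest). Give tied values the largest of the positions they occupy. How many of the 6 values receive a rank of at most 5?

Sorted (descending): 91, 91, 50, 35, 18, 18
The 2 values of 91 occupy positions 1–2 → each gets rank 2.
The 2 values of 18 occupy positions 5–6 → each gets rank 6.
Ranks ≤ 5: {2, 2, 3, 4} → 4 values.

4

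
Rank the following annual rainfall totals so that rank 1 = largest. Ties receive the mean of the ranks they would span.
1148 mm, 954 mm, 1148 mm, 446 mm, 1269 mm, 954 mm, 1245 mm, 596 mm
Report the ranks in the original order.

3.5, 5.5, 3.5, 8, 1, 5.5, 2, 7

Sorted (descending): 1269, 1245, 1148, 1148, 954, 954, 596, 446
The 2 values of 1148 occupy positions 3–4 → average rank (3+4)/2 = 3.5.
The 2 values of 954 occupy positions 5–6 → average rank (5+6)/2 = 5.5.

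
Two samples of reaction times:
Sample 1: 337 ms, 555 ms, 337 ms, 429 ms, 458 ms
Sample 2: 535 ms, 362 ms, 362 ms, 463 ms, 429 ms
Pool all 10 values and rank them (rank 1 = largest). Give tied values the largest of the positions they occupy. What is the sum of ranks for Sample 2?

27

Sorted (descending): 555, 535, 463, 458, 429, 429, 362, 362, 337, 337
The 2 values of 429 occupy positions 5–6 → each gets rank 6.
The 2 values of 362 occupy positions 7–8 → each gets rank 8.
The 2 values of 337 occupy positions 9–10 → each gets rank 10.
Sample 2 values → pooled ranks: 535→2, 362→8, 362→8, 463→3, 429→6
Rank sum = 2 + 8 + 8 + 3 + 6 = 27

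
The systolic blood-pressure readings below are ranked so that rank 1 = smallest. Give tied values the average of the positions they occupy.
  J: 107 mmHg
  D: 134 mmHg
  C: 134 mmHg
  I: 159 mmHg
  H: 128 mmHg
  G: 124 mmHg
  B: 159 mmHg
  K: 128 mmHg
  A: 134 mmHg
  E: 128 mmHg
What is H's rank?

4

Sorted (ascending): 107, 124, 128, 128, 128, 134, 134, 134, 159, 159
The 3 values of 128 occupy positions 3–5 → average rank 4.
The 3 values of 134 occupy positions 6–8 → average rank 7.
The 2 values of 159 occupy positions 9–10 → average rank (9+10)/2 = 9.5.
H has value 128 mmHg → rank 4.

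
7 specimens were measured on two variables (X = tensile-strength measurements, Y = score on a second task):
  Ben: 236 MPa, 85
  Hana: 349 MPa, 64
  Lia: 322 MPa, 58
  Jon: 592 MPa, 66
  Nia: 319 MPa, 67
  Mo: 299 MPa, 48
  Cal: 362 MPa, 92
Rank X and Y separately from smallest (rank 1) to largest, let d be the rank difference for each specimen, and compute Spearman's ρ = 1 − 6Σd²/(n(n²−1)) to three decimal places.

0.143

Ranks of variable 1: 1, 5, 4, 7, 3, 2, 6
Ranks of variable 2: 6, 3, 2, 4, 5, 1, 7
d = r₁ − r₂: -5, 2, 2, 3, -2, 1, -1
d²: 25, 4, 4, 9, 4, 1, 1; Σd² = 48
ρ = 1 − 6·48/(7·48) = 1 − 288/336 = 0.143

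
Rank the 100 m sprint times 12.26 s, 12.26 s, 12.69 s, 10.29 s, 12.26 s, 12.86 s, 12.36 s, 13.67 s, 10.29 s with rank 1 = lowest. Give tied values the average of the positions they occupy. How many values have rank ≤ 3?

Sorted (ascending): 10.29, 10.29, 12.26, 12.26, 12.26, 12.36, 12.69, 12.86, 13.67
The 2 values of 10.29 occupy positions 1–2 → average rank (1+2)/2 = 1.5.
The 3 values of 12.26 occupy positions 3–5 → average rank 4.
Ranks ≤ 3: {1.5, 1.5} → 2 values.

2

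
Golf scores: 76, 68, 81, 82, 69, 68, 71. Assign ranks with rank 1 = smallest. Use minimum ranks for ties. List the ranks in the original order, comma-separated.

5, 1, 6, 7, 3, 1, 4

Sorted (ascending): 68, 68, 69, 71, 76, 81, 82
The 2 values of 68 occupy positions 1–2 → each gets rank 1.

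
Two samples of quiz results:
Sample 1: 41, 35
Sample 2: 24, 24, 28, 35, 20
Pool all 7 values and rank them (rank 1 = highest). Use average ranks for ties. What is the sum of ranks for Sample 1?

Sorted (descending): 41, 35, 35, 28, 24, 24, 20
The 2 values of 35 occupy positions 2–3 → average rank (2+3)/2 = 2.5.
The 2 values of 24 occupy positions 5–6 → average rank (5+6)/2 = 5.5.
Sample 1 values → pooled ranks: 41→1, 35→2.5
Rank sum = 1 + 2.5 = 3.5

3.5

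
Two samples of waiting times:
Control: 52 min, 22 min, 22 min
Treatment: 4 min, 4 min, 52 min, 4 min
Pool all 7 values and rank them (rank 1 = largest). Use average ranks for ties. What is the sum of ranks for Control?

Sorted (descending): 52, 52, 22, 22, 4, 4, 4
The 2 values of 52 occupy positions 1–2 → average rank (1+2)/2 = 1.5.
The 2 values of 22 occupy positions 3–4 → average rank (3+4)/2 = 3.5.
The 3 values of 4 occupy positions 5–7 → average rank 6.
Control values → pooled ranks: 52→1.5, 22→3.5, 22→3.5
Rank sum = 1.5 + 3.5 + 3.5 = 8.5

8.5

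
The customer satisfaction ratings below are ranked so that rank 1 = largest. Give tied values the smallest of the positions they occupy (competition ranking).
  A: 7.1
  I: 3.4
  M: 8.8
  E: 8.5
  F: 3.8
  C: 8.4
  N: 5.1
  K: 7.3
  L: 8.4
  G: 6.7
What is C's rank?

3

Sorted (descending): 8.8, 8.5, 8.4, 8.4, 7.3, 7.1, 6.7, 5.1, 3.8, 3.4
The 2 values of 8.4 occupy positions 3–4 → each gets rank 3.
C has value 8.4 → rank 3.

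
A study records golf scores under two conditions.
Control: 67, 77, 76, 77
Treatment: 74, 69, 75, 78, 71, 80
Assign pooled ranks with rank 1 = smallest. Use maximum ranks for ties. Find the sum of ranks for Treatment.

Sorted (ascending): 67, 69, 71, 74, 75, 76, 77, 77, 78, 80
The 2 values of 77 occupy positions 7–8 → each gets rank 8.
Treatment values → pooled ranks: 74→4, 69→2, 75→5, 78→9, 71→3, 80→10
Rank sum = 4 + 2 + 5 + 9 + 3 + 10 = 33

33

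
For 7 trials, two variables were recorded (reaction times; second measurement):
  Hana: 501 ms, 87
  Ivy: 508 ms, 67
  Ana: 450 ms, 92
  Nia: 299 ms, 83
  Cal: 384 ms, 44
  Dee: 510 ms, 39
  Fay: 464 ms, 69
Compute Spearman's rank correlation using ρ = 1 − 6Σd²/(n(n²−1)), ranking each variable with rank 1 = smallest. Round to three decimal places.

Ranks of variable 1: 5, 6, 3, 1, 2, 7, 4
Ranks of variable 2: 6, 3, 7, 5, 2, 1, 4
d = r₁ − r₂: -1, 3, -4, -4, 0, 6, 0
d²: 1, 9, 16, 16, 0, 36, 0; Σd² = 78
ρ = 1 − 6·78/(7·48) = 1 − 468/336 = -0.393

-0.393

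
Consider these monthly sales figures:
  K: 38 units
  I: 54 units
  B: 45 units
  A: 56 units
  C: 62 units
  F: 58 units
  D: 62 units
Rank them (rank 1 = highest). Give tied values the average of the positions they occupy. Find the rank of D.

Sorted (descending): 62, 62, 58, 56, 54, 45, 38
The 2 values of 62 occupy positions 1–2 → average rank (1+2)/2 = 1.5.
D has value 62 units → rank 1.5.

1.5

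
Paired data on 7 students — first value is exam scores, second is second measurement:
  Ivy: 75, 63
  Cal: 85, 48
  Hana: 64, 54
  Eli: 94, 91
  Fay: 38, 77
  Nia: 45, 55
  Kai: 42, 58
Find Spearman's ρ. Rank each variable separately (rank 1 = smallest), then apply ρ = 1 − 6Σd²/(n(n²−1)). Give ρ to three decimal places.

Ranks of variable 1: 5, 6, 4, 7, 1, 3, 2
Ranks of variable 2: 5, 1, 2, 7, 6, 3, 4
d = r₁ − r₂: 0, 5, 2, 0, -5, 0, -2
d²: 0, 25, 4, 0, 25, 0, 4; Σd² = 58
ρ = 1 − 6·58/(7·48) = 1 − 348/336 = -0.036

-0.036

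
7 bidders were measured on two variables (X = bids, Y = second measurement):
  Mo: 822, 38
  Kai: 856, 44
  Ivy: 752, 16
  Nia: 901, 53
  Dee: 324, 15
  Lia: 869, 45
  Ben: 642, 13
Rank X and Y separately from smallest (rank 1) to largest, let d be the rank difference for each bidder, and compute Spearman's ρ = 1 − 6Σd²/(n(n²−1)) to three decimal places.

Ranks of variable 1: 4, 5, 3, 7, 1, 6, 2
Ranks of variable 2: 4, 5, 3, 7, 2, 6, 1
d = r₁ − r₂: 0, 0, 0, 0, -1, 0, 1
d²: 0, 0, 0, 0, 1, 0, 1; Σd² = 2
ρ = 1 − 6·2/(7·48) = 1 − 12/336 = 0.964

0.964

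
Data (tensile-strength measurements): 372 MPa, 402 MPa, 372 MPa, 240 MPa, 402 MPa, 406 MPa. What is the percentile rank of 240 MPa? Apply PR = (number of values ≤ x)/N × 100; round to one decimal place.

16.7

N = 6.
Strictly below 240: 0. Equal to 240: 1.
PR = 1/6 × 100 = 16.7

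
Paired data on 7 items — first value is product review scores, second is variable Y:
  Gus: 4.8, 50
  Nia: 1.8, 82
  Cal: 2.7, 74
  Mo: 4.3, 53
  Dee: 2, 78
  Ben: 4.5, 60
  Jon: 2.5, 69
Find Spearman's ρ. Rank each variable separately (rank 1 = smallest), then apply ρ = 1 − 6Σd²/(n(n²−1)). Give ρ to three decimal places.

-0.929

Ranks of variable 1: 7, 1, 4, 5, 2, 6, 3
Ranks of variable 2: 1, 7, 5, 2, 6, 3, 4
d = r₁ − r₂: 6, -6, -1, 3, -4, 3, -1
d²: 36, 36, 1, 9, 16, 9, 1; Σd² = 108
ρ = 1 − 6·108/(7·48) = 1 − 648/336 = -0.929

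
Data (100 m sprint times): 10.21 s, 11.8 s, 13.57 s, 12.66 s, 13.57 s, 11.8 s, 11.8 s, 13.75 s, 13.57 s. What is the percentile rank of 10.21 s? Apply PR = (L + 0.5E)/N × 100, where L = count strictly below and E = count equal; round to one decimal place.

N = 9.
Strictly below 10.21: 0. Equal to 10.21: 1.
PR = (0 + 0.5·1)/9 × 100 = 5.6

5.6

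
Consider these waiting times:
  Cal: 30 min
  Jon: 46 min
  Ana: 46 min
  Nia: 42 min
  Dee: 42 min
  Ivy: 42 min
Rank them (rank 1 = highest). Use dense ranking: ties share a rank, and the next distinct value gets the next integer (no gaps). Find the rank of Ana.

1

Sorted (descending): 46, 46, 42, 42, 42, 30
The 2 values of 46 share dense rank 1.
The 3 values of 42 share dense rank 2.
Remaining distinct values take the next consecutive integers.
Ana has value 46 min → rank 1.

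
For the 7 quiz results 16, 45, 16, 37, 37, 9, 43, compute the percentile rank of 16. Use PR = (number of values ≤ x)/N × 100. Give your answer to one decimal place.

42.9

N = 7.
Strictly below 16: 1. Equal to 16: 2.
PR = 3/7 × 100 = 42.9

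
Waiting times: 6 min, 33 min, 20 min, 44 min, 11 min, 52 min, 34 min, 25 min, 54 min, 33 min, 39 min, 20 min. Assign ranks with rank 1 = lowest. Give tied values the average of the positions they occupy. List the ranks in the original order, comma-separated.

1, 6.5, 3.5, 10, 2, 11, 8, 5, 12, 6.5, 9, 3.5

Sorted (ascending): 6, 11, 20, 20, 25, 33, 33, 34, 39, 44, 52, 54
The 2 values of 20 occupy positions 3–4 → average rank (3+4)/2 = 3.5.
The 2 values of 33 occupy positions 6–7 → average rank (6+7)/2 = 6.5.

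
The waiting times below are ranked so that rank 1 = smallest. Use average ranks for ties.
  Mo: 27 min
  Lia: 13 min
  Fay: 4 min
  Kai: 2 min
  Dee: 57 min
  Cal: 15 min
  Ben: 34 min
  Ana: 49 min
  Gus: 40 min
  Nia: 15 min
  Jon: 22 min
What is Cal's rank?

Sorted (ascending): 2, 4, 13, 15, 15, 22, 27, 34, 40, 49, 57
The 2 values of 15 occupy positions 4–5 → average rank (4+5)/2 = 4.5.
Cal has value 15 min → rank 4.5.

4.5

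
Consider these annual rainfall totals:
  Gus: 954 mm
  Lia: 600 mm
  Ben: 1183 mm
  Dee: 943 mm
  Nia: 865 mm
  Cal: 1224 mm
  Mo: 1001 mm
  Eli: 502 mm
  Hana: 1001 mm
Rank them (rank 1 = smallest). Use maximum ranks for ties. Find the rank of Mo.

Sorted (ascending): 502, 600, 865, 943, 954, 1001, 1001, 1183, 1224
The 2 values of 1001 occupy positions 6–7 → each gets rank 7.
Mo has value 1001 mm → rank 7.

7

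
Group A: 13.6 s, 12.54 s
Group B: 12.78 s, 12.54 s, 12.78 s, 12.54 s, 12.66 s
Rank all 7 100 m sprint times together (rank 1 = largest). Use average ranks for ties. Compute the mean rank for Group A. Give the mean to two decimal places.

Sorted (descending): 13.6, 12.78, 12.78, 12.66, 12.54, 12.54, 12.54
The 2 values of 12.78 occupy positions 2–3 → average rank (2+3)/2 = 2.5.
The 3 values of 12.54 occupy positions 5–7 → average rank 6.
Group A values → pooled ranks: 13.6→1, 12.54→6
Mean rank = (1 + 6) / 2 = 3.50

3.50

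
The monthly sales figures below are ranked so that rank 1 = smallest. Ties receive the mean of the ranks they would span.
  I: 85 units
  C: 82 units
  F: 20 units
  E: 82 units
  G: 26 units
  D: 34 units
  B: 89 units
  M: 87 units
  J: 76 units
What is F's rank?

1

Sorted (ascending): 20, 26, 34, 76, 82, 82, 85, 87, 89
The 2 values of 82 occupy positions 5–6 → average rank (5+6)/2 = 5.5.
F has value 20 units → rank 1.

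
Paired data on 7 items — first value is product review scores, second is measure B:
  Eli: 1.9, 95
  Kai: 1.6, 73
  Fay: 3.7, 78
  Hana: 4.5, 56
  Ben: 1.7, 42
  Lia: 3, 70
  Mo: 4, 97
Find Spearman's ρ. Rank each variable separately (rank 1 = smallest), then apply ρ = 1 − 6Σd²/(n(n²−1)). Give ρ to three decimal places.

0.179

Ranks of variable 1: 3, 1, 5, 7, 2, 4, 6
Ranks of variable 2: 6, 4, 5, 2, 1, 3, 7
d = r₁ − r₂: -3, -3, 0, 5, 1, 1, -1
d²: 9, 9, 0, 25, 1, 1, 1; Σd² = 46
ρ = 1 − 6·46/(7·48) = 1 − 276/336 = 0.179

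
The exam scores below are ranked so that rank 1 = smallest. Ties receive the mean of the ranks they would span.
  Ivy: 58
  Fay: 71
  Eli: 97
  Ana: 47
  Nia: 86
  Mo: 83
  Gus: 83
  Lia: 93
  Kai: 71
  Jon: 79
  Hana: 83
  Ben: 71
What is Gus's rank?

Sorted (ascending): 47, 58, 71, 71, 71, 79, 83, 83, 83, 86, 93, 97
The 3 values of 71 occupy positions 3–5 → average rank 4.
The 3 values of 83 occupy positions 7–9 → average rank 8.
Gus has value 83 → rank 8.

8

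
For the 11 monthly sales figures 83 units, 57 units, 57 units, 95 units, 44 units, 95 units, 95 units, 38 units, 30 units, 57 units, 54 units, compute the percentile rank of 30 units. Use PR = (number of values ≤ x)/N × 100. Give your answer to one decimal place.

N = 11.
Strictly below 30: 0. Equal to 30: 1.
PR = 1/11 × 100 = 9.1

9.1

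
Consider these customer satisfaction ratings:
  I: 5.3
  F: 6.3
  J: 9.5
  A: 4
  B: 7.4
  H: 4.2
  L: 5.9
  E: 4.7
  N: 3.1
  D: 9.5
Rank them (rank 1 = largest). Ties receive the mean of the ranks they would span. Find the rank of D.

Sorted (descending): 9.5, 9.5, 7.4, 6.3, 5.9, 5.3, 4.7, 4.2, 4, 3.1
The 2 values of 9.5 occupy positions 1–2 → average rank (1+2)/2 = 1.5.
D has value 9.5 → rank 1.5.

1.5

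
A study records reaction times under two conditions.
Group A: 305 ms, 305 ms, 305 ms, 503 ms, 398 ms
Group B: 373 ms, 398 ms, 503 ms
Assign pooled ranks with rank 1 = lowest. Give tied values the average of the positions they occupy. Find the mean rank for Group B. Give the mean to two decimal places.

Sorted (ascending): 305, 305, 305, 373, 398, 398, 503, 503
The 3 values of 305 occupy positions 1–3 → average rank 2.
The 2 values of 398 occupy positions 5–6 → average rank (5+6)/2 = 5.5.
The 2 values of 503 occupy positions 7–8 → average rank (7+8)/2 = 7.5.
Group B values → pooled ranks: 373→4, 398→5.5, 503→7.5
Mean rank = (4 + 5.5 + 7.5) / 3 = 5.67

5.67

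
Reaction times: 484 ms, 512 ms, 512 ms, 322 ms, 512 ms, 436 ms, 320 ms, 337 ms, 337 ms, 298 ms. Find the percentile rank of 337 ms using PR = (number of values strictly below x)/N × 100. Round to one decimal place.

N = 10.
Strictly below 337: 3. Equal to 337: 2.
PR = 3/10 × 100 = 30.0

30.0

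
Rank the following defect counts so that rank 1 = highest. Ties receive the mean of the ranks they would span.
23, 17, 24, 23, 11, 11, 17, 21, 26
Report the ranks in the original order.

3.5, 6.5, 2, 3.5, 8.5, 8.5, 6.5, 5, 1

Sorted (descending): 26, 24, 23, 23, 21, 17, 17, 11, 11
The 2 values of 23 occupy positions 3–4 → average rank (3+4)/2 = 3.5.
The 2 values of 17 occupy positions 6–7 → average rank (6+7)/2 = 6.5.
The 2 values of 11 occupy positions 8–9 → average rank (8+9)/2 = 8.5.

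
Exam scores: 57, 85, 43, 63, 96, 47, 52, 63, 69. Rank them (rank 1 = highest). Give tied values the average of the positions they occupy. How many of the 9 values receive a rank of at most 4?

Sorted (descending): 96, 85, 69, 63, 63, 57, 52, 47, 43
The 2 values of 63 occupy positions 4–5 → average rank (4+5)/2 = 4.5.
Ranks ≤ 4: {1, 2, 3} → 3 values.

3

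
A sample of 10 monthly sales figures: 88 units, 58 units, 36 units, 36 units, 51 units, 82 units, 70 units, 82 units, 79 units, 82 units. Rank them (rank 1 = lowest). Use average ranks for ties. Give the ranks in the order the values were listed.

10, 4, 1.5, 1.5, 3, 8, 5, 8, 6, 8

Sorted (ascending): 36, 36, 51, 58, 70, 79, 82, 82, 82, 88
The 2 values of 36 occupy positions 1–2 → average rank (1+2)/2 = 1.5.
The 3 values of 82 occupy positions 7–9 → average rank 8.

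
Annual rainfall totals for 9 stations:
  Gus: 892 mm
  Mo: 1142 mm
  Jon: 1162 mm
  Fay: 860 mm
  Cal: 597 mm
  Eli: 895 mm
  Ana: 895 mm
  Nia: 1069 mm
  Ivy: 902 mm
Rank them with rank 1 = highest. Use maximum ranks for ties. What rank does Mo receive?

Sorted (descending): 1162, 1142, 1069, 902, 895, 895, 892, 860, 597
The 2 values of 895 occupy positions 5–6 → each gets rank 6.
Mo has value 1142 mm → rank 2.

2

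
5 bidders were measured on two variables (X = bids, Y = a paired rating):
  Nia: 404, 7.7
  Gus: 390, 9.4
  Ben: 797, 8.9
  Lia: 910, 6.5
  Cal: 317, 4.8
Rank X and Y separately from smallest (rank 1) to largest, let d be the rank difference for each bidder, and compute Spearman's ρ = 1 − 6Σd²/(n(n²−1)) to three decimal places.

0.100

Ranks of variable 1: 3, 2, 4, 5, 1
Ranks of variable 2: 3, 5, 4, 2, 1
d = r₁ − r₂: 0, -3, 0, 3, 0
d²: 0, 9, 0, 9, 0; Σd² = 18
ρ = 1 − 6·18/(5·24) = 1 − 108/120 = 0.100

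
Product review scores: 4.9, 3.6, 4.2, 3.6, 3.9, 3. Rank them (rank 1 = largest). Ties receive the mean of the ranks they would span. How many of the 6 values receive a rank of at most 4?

3

Sorted (descending): 4.9, 4.2, 3.9, 3.6, 3.6, 3
The 2 values of 3.6 occupy positions 4–5 → average rank (4+5)/2 = 4.5.
Ranks ≤ 4: {1, 2, 3} → 3 values.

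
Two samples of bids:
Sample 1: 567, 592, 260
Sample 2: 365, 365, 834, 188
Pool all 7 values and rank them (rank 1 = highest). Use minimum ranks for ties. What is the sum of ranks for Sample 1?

Sorted (descending): 834, 592, 567, 365, 365, 260, 188
The 2 values of 365 occupy positions 4–5 → each gets rank 4.
Sample 1 values → pooled ranks: 567→3, 592→2, 260→6
Rank sum = 3 + 2 + 6 = 11

11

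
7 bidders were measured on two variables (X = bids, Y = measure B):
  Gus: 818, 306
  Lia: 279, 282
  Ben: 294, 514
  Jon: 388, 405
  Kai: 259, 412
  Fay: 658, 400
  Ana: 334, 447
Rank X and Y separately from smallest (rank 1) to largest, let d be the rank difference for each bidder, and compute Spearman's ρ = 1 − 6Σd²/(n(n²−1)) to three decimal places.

-0.286

Ranks of variable 1: 7, 2, 3, 5, 1, 6, 4
Ranks of variable 2: 2, 1, 7, 4, 5, 3, 6
d = r₁ − r₂: 5, 1, -4, 1, -4, 3, -2
d²: 25, 1, 16, 1, 16, 9, 4; Σd² = 72
ρ = 1 − 6·72/(7·48) = 1 − 432/336 = -0.286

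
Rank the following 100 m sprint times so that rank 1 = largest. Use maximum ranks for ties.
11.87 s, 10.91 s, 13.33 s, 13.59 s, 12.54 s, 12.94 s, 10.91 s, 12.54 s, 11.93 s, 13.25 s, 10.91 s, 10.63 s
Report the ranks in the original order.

8, 11, 2, 1, 6, 4, 11, 6, 7, 3, 11, 12

Sorted (descending): 13.59, 13.33, 13.25, 12.94, 12.54, 12.54, 11.93, 11.87, 10.91, 10.91, 10.91, 10.63
The 2 values of 12.54 occupy positions 5–6 → each gets rank 6.
The 3 values of 10.91 occupy positions 9–11 → each gets rank 11.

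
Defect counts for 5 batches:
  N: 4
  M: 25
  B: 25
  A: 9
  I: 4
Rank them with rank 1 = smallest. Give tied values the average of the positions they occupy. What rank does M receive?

Sorted (ascending): 4, 4, 9, 25, 25
The 2 values of 4 occupy positions 1–2 → average rank (1+2)/2 = 1.5.
The 2 values of 25 occupy positions 4–5 → average rank (4+5)/2 = 4.5.
M has value 25 → rank 4.5.

4.5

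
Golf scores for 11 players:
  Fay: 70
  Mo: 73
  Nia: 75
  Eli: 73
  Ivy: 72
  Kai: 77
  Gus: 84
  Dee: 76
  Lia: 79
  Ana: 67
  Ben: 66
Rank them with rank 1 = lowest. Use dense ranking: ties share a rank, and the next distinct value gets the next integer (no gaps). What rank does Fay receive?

3

Sorted (ascending): 66, 67, 70, 72, 73, 73, 75, 76, 77, 79, 84
The 2 values of 73 share dense rank 5.
Remaining distinct values take the next consecutive integers.
Fay has value 70 → rank 3.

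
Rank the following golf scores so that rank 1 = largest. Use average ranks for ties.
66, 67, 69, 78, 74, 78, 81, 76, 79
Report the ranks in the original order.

9, 8, 7, 3.5, 6, 3.5, 1, 5, 2

Sorted (descending): 81, 79, 78, 78, 76, 74, 69, 67, 66
The 2 values of 78 occupy positions 3–4 → average rank (3+4)/2 = 3.5.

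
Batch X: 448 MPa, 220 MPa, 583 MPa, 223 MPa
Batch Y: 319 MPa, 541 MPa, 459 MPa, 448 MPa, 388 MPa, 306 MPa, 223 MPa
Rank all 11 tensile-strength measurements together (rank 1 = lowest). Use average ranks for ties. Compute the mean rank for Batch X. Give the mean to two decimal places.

Sorted (ascending): 220, 223, 223, 306, 319, 388, 448, 448, 459, 541, 583
The 2 values of 223 occupy positions 2–3 → average rank (2+3)/2 = 2.5.
The 2 values of 448 occupy positions 7–8 → average rank (7+8)/2 = 7.5.
Batch X values → pooled ranks: 448→7.5, 220→1, 583→11, 223→2.5
Mean rank = (7.5 + 1 + 11 + 2.5) / 4 = 5.50

5.50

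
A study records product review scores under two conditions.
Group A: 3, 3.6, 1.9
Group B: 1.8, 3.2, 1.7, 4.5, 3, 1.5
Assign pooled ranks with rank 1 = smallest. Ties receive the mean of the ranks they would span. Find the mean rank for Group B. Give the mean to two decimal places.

4.58

Sorted (ascending): 1.5, 1.7, 1.8, 1.9, 3, 3, 3.2, 3.6, 4.5
The 2 values of 3 occupy positions 5–6 → average rank (5+6)/2 = 5.5.
Group B values → pooled ranks: 1.8→3, 3.2→7, 1.7→2, 4.5→9, 3→5.5, 1.5→1
Mean rank = (3 + 7 + 2 + 9 + 5.5 + 1) / 6 = 4.58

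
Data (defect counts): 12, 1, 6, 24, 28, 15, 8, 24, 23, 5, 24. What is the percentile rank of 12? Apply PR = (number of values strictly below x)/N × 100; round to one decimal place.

36.4

N = 11.
Strictly below 12: 4. Equal to 12: 1.
PR = 4/11 × 100 = 36.4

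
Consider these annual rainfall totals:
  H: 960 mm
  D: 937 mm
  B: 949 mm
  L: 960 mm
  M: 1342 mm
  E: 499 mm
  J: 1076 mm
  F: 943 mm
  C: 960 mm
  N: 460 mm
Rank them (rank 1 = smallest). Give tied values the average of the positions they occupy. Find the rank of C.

Sorted (ascending): 460, 499, 937, 943, 949, 960, 960, 960, 1076, 1342
The 3 values of 960 occupy positions 6–8 → average rank 7.
C has value 960 mm → rank 7.

7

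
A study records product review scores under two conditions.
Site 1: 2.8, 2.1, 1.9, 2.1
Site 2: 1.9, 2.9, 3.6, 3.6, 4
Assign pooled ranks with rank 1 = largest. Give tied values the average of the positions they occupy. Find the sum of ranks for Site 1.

26.5

Sorted (descending): 4, 3.6, 3.6, 2.9, 2.8, 2.1, 2.1, 1.9, 1.9
The 2 values of 3.6 occupy positions 2–3 → average rank (2+3)/2 = 2.5.
The 2 values of 2.1 occupy positions 6–7 → average rank (6+7)/2 = 6.5.
The 2 values of 1.9 occupy positions 8–9 → average rank (8+9)/2 = 8.5.
Site 1 values → pooled ranks: 2.8→5, 2.1→6.5, 1.9→8.5, 2.1→6.5
Rank sum = 5 + 6.5 + 8.5 + 6.5 = 26.5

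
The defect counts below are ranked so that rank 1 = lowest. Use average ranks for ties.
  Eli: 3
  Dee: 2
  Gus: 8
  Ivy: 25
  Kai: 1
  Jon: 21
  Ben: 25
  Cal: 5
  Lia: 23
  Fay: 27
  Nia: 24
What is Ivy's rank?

9.5

Sorted (ascending): 1, 2, 3, 5, 8, 21, 23, 24, 25, 25, 27
The 2 values of 25 occupy positions 9–10 → average rank (9+10)/2 = 9.5.
Ivy has value 25 → rank 9.5.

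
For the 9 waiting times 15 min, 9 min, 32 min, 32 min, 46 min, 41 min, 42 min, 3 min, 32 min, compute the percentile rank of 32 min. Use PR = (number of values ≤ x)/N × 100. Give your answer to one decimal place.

66.7

N = 9.
Strictly below 32: 3. Equal to 32: 3.
PR = 6/9 × 100 = 66.7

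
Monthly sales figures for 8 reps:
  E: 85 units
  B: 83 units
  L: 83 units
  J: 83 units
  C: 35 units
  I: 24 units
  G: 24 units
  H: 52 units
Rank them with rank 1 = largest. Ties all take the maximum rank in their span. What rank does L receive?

Sorted (descending): 85, 83, 83, 83, 52, 35, 24, 24
The 3 values of 83 occupy positions 2–4 → each gets rank 4.
The 2 values of 24 occupy positions 7–8 → each gets rank 8.
L has value 83 units → rank 4.

4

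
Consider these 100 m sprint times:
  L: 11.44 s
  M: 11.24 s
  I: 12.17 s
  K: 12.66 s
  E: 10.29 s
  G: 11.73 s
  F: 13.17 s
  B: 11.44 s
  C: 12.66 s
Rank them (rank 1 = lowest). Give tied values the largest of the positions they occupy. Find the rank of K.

8

Sorted (ascending): 10.29, 11.24, 11.44, 11.44, 11.73, 12.17, 12.66, 12.66, 13.17
The 2 values of 11.44 occupy positions 3–4 → each gets rank 4.
The 2 values of 12.66 occupy positions 7–8 → each gets rank 8.
K has value 12.66 s → rank 8.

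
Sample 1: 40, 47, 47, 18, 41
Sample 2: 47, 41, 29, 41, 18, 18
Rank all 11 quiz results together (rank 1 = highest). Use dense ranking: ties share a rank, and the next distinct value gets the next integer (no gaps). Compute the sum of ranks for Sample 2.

19

Sorted (descending): 47, 47, 47, 41, 41, 41, 40, 29, 18, 18, 18
The 3 values of 47 share dense rank 1.
The 3 values of 41 share dense rank 2.
The 3 values of 18 share dense rank 5.
Remaining distinct values take the next consecutive integers.
Sample 2 values → pooled ranks: 47→1, 41→2, 29→4, 41→2, 18→5, 18→5
Rank sum = 1 + 2 + 4 + 2 + 5 + 5 = 19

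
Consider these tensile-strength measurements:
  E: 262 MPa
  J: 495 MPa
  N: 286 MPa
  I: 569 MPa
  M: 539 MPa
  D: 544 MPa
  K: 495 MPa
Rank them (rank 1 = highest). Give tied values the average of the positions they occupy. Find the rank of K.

Sorted (descending): 569, 544, 539, 495, 495, 286, 262
The 2 values of 495 occupy positions 4–5 → average rank (4+5)/2 = 4.5.
K has value 495 MPa → rank 4.5.

4.5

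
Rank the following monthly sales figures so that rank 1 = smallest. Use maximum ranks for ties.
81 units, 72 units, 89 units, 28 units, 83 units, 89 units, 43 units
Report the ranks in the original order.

Sorted (ascending): 28, 43, 72, 81, 83, 89, 89
The 2 values of 89 occupy positions 6–7 → each gets rank 7.

4, 3, 7, 1, 5, 7, 2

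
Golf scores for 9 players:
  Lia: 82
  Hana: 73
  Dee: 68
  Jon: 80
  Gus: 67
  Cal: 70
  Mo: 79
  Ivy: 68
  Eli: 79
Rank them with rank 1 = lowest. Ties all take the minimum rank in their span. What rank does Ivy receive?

2

Sorted (ascending): 67, 68, 68, 70, 73, 79, 79, 80, 82
The 2 values of 68 occupy positions 2–3 → each gets rank 2.
The 2 values of 79 occupy positions 6–7 → each gets rank 6.
Ivy has value 68 → rank 2.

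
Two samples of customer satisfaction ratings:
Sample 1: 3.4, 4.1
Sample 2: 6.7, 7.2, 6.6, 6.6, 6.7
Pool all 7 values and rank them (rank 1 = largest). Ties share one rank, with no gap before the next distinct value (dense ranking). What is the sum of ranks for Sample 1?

9

Sorted (descending): 7.2, 6.7, 6.7, 6.6, 6.6, 4.1, 3.4
The 2 values of 6.7 share dense rank 2.
The 2 values of 6.6 share dense rank 3.
Remaining distinct values take the next consecutive integers.
Sample 1 values → pooled ranks: 3.4→5, 4.1→4
Rank sum = 5 + 4 = 9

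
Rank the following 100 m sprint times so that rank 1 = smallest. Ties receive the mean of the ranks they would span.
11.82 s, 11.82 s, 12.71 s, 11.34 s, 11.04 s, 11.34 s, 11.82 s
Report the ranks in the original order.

5, 5, 7, 2.5, 1, 2.5, 5

Sorted (ascending): 11.04, 11.34, 11.34, 11.82, 11.82, 11.82, 12.71
The 2 values of 11.34 occupy positions 2–3 → average rank (2+3)/2 = 2.5.
The 3 values of 11.82 occupy positions 4–6 → average rank 5.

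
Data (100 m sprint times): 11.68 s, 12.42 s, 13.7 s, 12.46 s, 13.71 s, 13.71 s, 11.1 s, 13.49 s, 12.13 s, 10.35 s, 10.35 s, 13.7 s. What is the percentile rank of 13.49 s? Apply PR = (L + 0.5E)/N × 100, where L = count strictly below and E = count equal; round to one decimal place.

N = 12.
Strictly below 13.49: 7. Equal to 13.49: 1.
PR = (7 + 0.5·1)/12 × 100 = 62.5

62.5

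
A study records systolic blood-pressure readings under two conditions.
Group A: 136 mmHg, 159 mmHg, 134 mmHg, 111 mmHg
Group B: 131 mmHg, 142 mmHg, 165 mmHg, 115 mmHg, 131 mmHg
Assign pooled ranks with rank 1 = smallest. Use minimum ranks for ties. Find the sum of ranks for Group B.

24

Sorted (ascending): 111, 115, 131, 131, 134, 136, 142, 159, 165
The 2 values of 131 occupy positions 3–4 → each gets rank 3.
Group B values → pooled ranks: 131→3, 142→7, 165→9, 115→2, 131→3
Rank sum = 3 + 7 + 9 + 2 + 3 = 24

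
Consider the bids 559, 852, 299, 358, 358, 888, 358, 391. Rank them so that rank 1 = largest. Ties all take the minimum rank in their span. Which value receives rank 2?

Sorted (descending): 888, 852, 559, 391, 358, 358, 358, 299
The 3 values of 358 occupy positions 5–7 → each gets rank 5.
Rank 2 → value 852.

852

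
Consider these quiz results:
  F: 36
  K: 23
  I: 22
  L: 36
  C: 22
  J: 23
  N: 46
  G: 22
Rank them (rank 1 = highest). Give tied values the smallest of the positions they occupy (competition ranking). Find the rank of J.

Sorted (descending): 46, 36, 36, 23, 23, 22, 22, 22
The 2 values of 36 occupy positions 2–3 → each gets rank 2.
The 2 values of 23 occupy positions 4–5 → each gets rank 4.
The 3 values of 22 occupy positions 6–8 → each gets rank 6.
J has value 23 → rank 4.

4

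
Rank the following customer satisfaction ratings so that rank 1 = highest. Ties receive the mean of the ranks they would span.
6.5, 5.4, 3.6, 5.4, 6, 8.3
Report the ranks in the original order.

2, 4.5, 6, 4.5, 3, 1

Sorted (descending): 8.3, 6.5, 6, 5.4, 5.4, 3.6
The 2 values of 5.4 occupy positions 4–5 → average rank (4+5)/2 = 4.5.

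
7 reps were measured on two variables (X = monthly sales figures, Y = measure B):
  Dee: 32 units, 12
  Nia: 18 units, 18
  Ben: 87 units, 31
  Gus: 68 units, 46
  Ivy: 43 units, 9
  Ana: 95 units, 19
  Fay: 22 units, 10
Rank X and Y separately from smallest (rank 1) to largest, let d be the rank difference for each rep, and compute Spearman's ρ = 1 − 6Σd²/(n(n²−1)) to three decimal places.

0.536

Ranks of variable 1: 3, 1, 6, 5, 4, 7, 2
Ranks of variable 2: 3, 4, 6, 7, 1, 5, 2
d = r₁ − r₂: 0, -3, 0, -2, 3, 2, 0
d²: 0, 9, 0, 4, 9, 4, 0; Σd² = 26
ρ = 1 − 6·26/(7·48) = 1 − 156/336 = 0.536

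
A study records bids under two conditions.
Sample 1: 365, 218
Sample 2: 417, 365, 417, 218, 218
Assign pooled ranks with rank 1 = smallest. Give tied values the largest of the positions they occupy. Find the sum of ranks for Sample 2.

25

Sorted (ascending): 218, 218, 218, 365, 365, 417, 417
The 3 values of 218 occupy positions 1–3 → each gets rank 3.
The 2 values of 365 occupy positions 4–5 → each gets rank 5.
The 2 values of 417 occupy positions 6–7 → each gets rank 7.
Sample 2 values → pooled ranks: 417→7, 365→5, 417→7, 218→3, 218→3
Rank sum = 7 + 5 + 7 + 3 + 3 = 25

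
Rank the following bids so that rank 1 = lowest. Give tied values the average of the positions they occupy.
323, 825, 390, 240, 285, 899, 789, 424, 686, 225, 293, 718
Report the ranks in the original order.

Sorted (ascending): 225, 240, 285, 293, 323, 390, 424, 686, 718, 789, 825, 899
No ties — each value takes its position as its rank.

5, 11, 6, 2, 3, 12, 10, 7, 8, 1, 4, 9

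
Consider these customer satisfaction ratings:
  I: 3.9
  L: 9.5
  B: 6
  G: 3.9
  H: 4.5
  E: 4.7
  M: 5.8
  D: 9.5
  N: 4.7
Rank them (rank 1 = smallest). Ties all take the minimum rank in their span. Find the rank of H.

3

Sorted (ascending): 3.9, 3.9, 4.5, 4.7, 4.7, 5.8, 6, 9.5, 9.5
The 2 values of 3.9 occupy positions 1–2 → each gets rank 1.
The 2 values of 4.7 occupy positions 4–5 → each gets rank 4.
The 2 values of 9.5 occupy positions 8–9 → each gets rank 8.
H has value 4.5 → rank 3.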